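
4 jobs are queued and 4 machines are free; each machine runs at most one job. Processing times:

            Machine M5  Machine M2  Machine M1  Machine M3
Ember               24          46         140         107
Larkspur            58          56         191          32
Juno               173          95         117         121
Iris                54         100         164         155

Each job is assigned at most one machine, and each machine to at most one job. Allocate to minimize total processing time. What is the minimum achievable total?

Optimal: Ember→Machine M2 (46 min), Larkspur→Machine M3 (32 min), Juno→Machine M1 (117 min), Iris→Machine M5 (54 min) — total 46+32+117+54 = 249 min.
Column-greedy (each machine in turn goes to its cheapest remaining job) gives 352 min, worse by 103.
Next-best assignment: Ember→Machine M5, Larkspur→Machine M3, Juno→Machine M1, Iris→Machine M2 = 273 min.
Checked against all permutations: 249 min is optimal.

Minimum total: 249 min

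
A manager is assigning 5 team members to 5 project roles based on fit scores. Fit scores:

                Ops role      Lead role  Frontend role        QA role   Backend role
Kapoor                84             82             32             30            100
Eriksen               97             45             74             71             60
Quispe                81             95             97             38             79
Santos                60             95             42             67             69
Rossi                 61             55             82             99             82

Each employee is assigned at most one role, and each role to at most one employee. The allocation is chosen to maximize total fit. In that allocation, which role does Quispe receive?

Quispe receives Frontend role.

Optimal: Kapoor→Backend role (100 pts), Eriksen→Ops role (97 pts), Quispe→Frontend role (97 pts), Santos→Lead role (95 pts), Rossi→QA role (99 pts) — total 100+97+97+95+99 = 488 pts.
Column-greedy (each role in turn goes to its best remaining employee) gives 441 pts, worse by 47.
Next-best assignment: Kapoor→Backend role, Eriksen→Frontend role, Quispe→Ops role, Santos→Lead role, Rossi→QA role = 449 pts.
Swapping Kapoor↔Eriksen (Kapoor→Ops role 84 pts, Eriksen→Backend role 60 pts) loses 53.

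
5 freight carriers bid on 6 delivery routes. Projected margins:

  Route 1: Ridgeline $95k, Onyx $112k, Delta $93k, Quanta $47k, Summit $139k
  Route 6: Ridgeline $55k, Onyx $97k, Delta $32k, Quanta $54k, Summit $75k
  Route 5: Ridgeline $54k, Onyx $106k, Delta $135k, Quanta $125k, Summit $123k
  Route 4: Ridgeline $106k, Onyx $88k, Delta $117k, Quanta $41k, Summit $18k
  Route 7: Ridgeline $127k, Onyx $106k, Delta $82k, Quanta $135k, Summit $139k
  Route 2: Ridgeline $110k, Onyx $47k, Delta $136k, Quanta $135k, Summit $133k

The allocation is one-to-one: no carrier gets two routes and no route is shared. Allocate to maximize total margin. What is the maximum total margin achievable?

Maximum total: $633k

Optimal: Ridgeline→Route 7 ($127k), Onyx→Route 6 ($97k), Delta→Route 5 ($135k), Quanta→Route 2 ($135k), Summit→Route 1 ($139k) — total 127+97+135+135+139 = $633k.
Column-greedy (each route in turn goes to its best remaining carrier) gives $612k, worse by 21.
Checked against all permutations: $633k is optimal.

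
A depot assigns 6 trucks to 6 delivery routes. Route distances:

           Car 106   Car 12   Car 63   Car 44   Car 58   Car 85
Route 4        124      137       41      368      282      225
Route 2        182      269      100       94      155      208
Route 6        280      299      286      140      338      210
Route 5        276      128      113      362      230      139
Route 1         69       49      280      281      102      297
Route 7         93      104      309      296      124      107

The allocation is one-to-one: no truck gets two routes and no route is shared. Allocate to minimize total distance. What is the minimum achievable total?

This is a one-to-one assignment (minimum-cost bipartite matching).
Optimal: Car 106→Route 7 (93 km), Car 12→Route 1 (49 km), Car 63→Route 4 (41 km), Car 44→Route 6 (140 km), Car 58→Route 2 (155 km), Car 85→Route 5 (139 km) — total 93+49+41+140+155+139 = 617 km.
Next-best assignment: Car 106→Route 1, Car 12→Route 5, Car 63→Route 4, Car 44→Route 6, Car 58→Route 2, Car 85→Route 7 = 640 km.
Every other assignment is strictly worse.

Min total: 617 km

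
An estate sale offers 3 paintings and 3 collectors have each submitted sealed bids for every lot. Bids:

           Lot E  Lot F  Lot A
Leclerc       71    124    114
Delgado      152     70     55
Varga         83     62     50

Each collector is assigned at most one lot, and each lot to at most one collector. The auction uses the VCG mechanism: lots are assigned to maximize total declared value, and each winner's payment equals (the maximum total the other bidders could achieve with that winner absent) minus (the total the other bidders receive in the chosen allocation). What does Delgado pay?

Delgado pays $31.

Efficient allocation: Leclerc→Lot A ($114), Delgado→Lot E ($152), Varga→Lot F ($62); total welfare W = $328.
Delgado receives Lot E at value $152, so the others get W − 152 = $176.
Without Delgado: best allocation of the remaining 2 bidders over all 3 lots is Leclerc→Lot F ($124), Varga→Lot E ($83), total $207.
VCG payment = (others' best without Delgado) − (others' welfare with Delgado) = 207 − 176 = $31.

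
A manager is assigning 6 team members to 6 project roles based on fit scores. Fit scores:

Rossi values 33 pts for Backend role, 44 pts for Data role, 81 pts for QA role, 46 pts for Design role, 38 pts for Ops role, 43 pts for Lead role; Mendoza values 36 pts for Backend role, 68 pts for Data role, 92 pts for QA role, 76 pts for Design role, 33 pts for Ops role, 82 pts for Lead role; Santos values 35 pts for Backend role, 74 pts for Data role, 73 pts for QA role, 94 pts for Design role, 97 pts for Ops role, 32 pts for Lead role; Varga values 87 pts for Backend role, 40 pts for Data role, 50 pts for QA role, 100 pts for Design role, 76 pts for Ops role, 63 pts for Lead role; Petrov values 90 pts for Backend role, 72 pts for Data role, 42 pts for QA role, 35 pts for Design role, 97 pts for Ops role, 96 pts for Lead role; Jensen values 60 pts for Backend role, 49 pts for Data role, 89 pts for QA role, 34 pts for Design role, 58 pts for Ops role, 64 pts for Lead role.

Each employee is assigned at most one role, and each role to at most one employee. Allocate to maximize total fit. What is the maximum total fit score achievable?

Treat this as an assignment problem: match each employee to one role.
Optimal: Rossi→Data role (44 pts), Mendoza→Lead role (82 pts), Santos→Ops role (97 pts), Varga→Design role (100 pts), Petrov→Backend role (90 pts), Jensen→QA role (89 pts) — total 44+82+97+100+90+89 = 502 pts.
Column-greedy (each role in turn goes to its best remaining employee) gives 457 pts, worse by 45.

Maximum total: 502 pts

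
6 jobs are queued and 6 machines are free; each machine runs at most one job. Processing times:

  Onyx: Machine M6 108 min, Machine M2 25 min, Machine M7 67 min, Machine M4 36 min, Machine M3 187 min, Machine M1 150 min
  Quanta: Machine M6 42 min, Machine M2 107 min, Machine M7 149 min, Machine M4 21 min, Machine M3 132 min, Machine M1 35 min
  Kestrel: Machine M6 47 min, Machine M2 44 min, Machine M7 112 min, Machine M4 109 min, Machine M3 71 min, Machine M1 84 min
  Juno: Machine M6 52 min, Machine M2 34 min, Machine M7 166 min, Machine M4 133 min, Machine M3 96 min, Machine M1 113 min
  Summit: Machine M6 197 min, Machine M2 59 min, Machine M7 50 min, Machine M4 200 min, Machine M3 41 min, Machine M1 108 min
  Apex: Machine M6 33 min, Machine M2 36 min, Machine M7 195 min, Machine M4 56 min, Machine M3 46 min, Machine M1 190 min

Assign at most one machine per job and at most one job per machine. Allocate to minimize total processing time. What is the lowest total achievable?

Min total: 248 min

Optimal: Onyx→Machine M4 (36 min), Quanta→Machine M1 (35 min), Kestrel→Machine M6 (47 min), Juno→Machine M2 (34 min), Summit→Machine M7 (50 min), Apex→Machine M3 (46 min) — total 36+35+47+34+50+46 = 248 min.
Min-entry greedy (repeatedly take the single cheapest remaining cell) gives 370 min, worse by 122.
Next-best assignment: Onyx→Machine M4, Quanta→Machine M1, Kestrel→Machine M3, Juno→Machine M2, Summit→Machine M7, Apex→Machine M6 = 259 min.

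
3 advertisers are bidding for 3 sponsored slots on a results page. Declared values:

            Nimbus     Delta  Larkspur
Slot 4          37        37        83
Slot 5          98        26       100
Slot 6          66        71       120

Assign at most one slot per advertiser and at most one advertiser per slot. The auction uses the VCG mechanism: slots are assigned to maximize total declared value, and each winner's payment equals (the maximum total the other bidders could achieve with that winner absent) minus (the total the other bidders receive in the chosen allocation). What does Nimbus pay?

Efficient allocation: Nimbus→Slot 5 ($98), Delta→Slot 4 ($37), Larkspur→Slot 6 ($120); total welfare W = $255.
Nimbus receives Slot 5 at value $98, so the others get W − 98 = $157.
Without Nimbus: best allocation of the remaining 2 bidders over all 3 slots is Delta→Slot 6 ($71), Larkspur→Slot 5 ($100), total $171.
VCG payment = (others' best without Nimbus) − (others' welfare with Nimbus) = 171 − 157 = $14.

Nimbus pays $14.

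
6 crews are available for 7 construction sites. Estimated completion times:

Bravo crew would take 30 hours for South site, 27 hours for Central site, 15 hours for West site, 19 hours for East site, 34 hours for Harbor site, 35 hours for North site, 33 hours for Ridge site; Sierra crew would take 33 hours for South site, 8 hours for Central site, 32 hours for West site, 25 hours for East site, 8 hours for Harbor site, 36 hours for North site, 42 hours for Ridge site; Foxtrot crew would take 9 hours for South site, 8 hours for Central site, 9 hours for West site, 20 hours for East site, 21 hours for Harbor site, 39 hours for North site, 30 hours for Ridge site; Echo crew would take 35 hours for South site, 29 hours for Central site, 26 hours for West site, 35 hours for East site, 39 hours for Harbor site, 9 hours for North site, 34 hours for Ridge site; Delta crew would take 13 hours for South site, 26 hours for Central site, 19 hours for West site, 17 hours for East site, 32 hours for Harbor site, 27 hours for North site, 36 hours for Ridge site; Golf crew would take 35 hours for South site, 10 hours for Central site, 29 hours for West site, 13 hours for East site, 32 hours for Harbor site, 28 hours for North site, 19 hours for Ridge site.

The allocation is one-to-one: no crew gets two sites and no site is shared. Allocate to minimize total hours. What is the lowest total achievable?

Treat this as an assignment problem: match each crew to one site.
Optimal: Bravo crew→West site (15 hours), Sierra crew→Harbor site (8 hours), Foxtrot crew→Central site (8 hours), Echo crew→North site (9 hours), Delta crew→South site (13 hours), Golf crew→East site (13 hours) — total 15+8+8+9+13+13 = 66 hours.
Min-entry greedy (repeatedly take the single cheapest remaining cell) gives 86 hours, worse by 20.

Minimum total: 66 hours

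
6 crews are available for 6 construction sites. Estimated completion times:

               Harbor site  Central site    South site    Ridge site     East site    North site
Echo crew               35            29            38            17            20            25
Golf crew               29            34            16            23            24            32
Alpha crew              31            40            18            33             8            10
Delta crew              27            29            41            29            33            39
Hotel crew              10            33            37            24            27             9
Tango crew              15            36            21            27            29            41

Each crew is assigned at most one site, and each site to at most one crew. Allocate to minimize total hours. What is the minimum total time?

Minimum total: 94 hours

This is a one-to-one assignment (minimum-cost bipartite matching).
Optimal: Echo crew→Ridge site (17 hours), Golf crew→South site (16 hours), Alpha crew→East site (8 hours), Delta crew→Central site (29 hours), Hotel crew→North site (9 hours), Tango crew→Harbor site (15 hours) — total 17+16+8+29+9+15 = 94 hours.
Row-greedy (each crew in turn takes its cheapest remaining site) gives 113 hours, worse by 19.
Next-best assignment: Echo crew→Central site, Golf crew→South site, Alpha crew→East site, Delta crew→Ridge site, Hotel crew→North site, Tango crew→Harbor site = 106 hours.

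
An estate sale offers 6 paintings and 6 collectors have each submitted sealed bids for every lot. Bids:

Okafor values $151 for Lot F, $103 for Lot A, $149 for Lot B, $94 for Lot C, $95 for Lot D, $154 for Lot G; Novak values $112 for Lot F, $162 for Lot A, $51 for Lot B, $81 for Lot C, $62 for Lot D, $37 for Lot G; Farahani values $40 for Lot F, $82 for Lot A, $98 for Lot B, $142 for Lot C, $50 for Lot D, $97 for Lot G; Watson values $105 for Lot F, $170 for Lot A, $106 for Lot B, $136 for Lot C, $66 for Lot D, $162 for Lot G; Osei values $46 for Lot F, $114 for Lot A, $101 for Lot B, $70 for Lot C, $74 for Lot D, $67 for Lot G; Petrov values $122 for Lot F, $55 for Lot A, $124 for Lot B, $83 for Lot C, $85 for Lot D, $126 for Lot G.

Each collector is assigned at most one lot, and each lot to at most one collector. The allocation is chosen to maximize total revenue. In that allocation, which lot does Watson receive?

Watson receives Lot G.

This is a one-to-one assignment (maximum-weight bipartite matching).
Optimal: Okafor→Lot F ($151), Novak→Lot A ($162), Farahani→Lot C ($142), Watson→Lot G ($162), Osei→Lot D ($74), Petrov→Lot B ($124) — total 151+162+142+162+74+124 = $815.
Row-greedy (each collector in turn takes its best remaining lot) gives $760, worse by 55.
Next-best assignment: Okafor→Lot B, Novak→Lot A, Farahani→Lot C, Watson→Lot G, Osei→Lot D, Petrov→Lot F = $811.
Watson's own top lot is Lot A ($170), but forcing Watson→Lot A and reassigning the rest optimally gives only $776 — worse by 39.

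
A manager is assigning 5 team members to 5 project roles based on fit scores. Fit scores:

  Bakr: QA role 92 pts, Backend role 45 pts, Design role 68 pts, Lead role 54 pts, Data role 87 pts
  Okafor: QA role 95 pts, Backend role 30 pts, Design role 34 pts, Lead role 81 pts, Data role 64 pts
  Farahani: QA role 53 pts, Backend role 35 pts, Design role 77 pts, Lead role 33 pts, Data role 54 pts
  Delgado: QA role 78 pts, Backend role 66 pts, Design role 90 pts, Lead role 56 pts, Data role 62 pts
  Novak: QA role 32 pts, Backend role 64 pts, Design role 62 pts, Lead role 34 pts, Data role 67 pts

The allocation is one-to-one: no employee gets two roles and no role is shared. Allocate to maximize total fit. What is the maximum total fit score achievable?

Optimal: Bakr→Data role (87 pts), Okafor→Lead role (81 pts), Farahani→Design role (77 pts), Delgado→QA role (78 pts), Novak→Backend role (64 pts) — total 87+81+77+78+64 = 387 pts.
Row-greedy (each employee in turn takes its best remaining role) gives 383 pts, worse by 4.
No other one-to-one assignment exceeds 387 pts.

Maximum total: 387 pts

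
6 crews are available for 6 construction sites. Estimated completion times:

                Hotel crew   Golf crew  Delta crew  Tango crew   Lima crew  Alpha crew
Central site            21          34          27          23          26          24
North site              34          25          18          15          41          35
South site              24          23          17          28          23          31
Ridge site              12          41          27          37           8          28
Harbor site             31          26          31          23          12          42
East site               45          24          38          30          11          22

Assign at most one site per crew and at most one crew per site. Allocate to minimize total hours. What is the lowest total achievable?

Optimal: Hotel crew→Ridge site (12 hours), Golf crew→East site (24 hours), Delta crew→South site (17 hours), Tango crew→North site (15 hours), Lima crew→Harbor site (12 hours), Alpha crew→Central site (24 hours) — total 12+24+17+15+12+24 = 104 hours.
Next-best assignment: Hotel crew→Ridge site, Golf crew→Harbor site, Delta crew→South site, Tango crew→North site, Lima crew→East site, Alpha crew→Central site = 105 hours.
Checked against all permutations: 104 hours is optimal.

Min total: 104 hours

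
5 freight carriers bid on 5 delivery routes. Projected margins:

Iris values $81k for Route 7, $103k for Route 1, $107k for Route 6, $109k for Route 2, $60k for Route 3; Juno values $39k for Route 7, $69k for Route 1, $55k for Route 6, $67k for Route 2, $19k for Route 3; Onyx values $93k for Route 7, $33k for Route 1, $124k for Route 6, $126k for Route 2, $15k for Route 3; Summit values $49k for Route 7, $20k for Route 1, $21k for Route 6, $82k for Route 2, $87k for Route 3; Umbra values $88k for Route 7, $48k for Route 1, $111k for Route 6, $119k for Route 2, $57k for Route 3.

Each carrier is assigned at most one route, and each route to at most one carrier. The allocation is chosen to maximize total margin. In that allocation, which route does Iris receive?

Iris receives Route 7.

Optimal: Iris→Route 7 ($81k), Juno→Route 1 ($69k), Onyx→Route 6 ($124k), Summit→Route 3 ($87k), Umbra→Route 2 ($119k) — total 81+69+124+87+119 = $480k.
Column-greedy (each route in turn goes to its best remaining carrier) gives $408k, worse by 72.
Checked against all permutations: $480k is optimal.
Iris's own top route is Route 2 ($109k), but forcing Iris→Route 2 and reassigning the rest optimally gives only $477k — worse by 3.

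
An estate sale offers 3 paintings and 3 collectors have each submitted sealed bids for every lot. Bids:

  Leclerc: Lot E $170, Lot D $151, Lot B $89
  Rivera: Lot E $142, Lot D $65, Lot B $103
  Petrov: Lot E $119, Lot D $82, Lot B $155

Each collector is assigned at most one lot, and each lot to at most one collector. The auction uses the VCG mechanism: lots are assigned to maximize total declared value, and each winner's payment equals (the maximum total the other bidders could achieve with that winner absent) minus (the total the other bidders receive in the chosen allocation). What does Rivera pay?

Rivera pays $19.

Efficient allocation: Leclerc→Lot D ($151), Rivera→Lot E ($142), Petrov→Lot B ($155); total welfare W = $448.
Rivera receives Lot E at value $142, so the others get W − 142 = $306.
Without Rivera: best allocation of the remaining 2 bidders over all 3 lots is Leclerc→Lot E ($170), Petrov→Lot B ($155), total $325.
VCG payment = (others' best without Rivera) − (others' welfare with Rivera) = 325 − 306 = $19.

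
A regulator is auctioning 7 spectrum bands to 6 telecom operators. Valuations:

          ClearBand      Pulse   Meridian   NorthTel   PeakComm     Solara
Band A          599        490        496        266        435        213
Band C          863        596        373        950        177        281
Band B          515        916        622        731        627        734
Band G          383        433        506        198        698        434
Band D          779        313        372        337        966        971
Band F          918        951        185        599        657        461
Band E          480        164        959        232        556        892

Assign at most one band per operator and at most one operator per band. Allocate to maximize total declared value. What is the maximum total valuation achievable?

Max total: $5412M

Optimal: ClearBand→Band F ($918M), Pulse→Band B ($916M), Meridian→Band E ($959M), NorthTel→Band C ($950M), PeakComm→Band G ($698M), Solara→Band D ($971M) — total 918+916+959+950+698+971 = $5412M.
Row-greedy (each operator in turn takes its best remaining band) gives $5143M, worse by 269.
Checked against all permutations: $5412M is optimal.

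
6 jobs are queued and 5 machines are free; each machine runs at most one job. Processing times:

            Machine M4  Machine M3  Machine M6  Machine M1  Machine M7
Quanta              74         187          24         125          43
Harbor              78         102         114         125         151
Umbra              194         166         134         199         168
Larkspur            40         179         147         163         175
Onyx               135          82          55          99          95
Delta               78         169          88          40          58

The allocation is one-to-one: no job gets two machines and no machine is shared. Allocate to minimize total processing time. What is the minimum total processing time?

Optimal: Larkspur→Machine M4 (40 min), Harbor→Machine M3 (102 min), Onyx→Machine M6 (55 min), Delta→Machine M1 (40 min), Quanta→Machine M7 (43 min) — total 40+102+55+40+43 = 280 min.
Column-greedy (each machine in turn goes to its cheapest remaining job) gives 337 min, worse by 57.
Every other assignment is strictly worse.

Min total: 280 min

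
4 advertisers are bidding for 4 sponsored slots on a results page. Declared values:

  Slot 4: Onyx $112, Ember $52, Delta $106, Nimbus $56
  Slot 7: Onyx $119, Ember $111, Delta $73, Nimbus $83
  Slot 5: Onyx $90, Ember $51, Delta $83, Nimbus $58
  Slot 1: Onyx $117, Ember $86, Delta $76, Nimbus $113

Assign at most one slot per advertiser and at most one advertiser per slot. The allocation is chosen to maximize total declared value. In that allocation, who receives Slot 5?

Onyx receives Slot 5.

Optimal: Onyx→Slot 5 ($90), Ember→Slot 7 ($111), Delta→Slot 4 ($106), Nimbus→Slot 1 ($113) — total 90+111+106+113 = $420.
Row-greedy (each advertiser in turn takes its best remaining slot) gives $369, worse by 51.
Onyx's own top slot is Slot 7 ($119), but forcing Onyx→Slot 7 and reassigning the rest optimally gives only $389 — worse by 31.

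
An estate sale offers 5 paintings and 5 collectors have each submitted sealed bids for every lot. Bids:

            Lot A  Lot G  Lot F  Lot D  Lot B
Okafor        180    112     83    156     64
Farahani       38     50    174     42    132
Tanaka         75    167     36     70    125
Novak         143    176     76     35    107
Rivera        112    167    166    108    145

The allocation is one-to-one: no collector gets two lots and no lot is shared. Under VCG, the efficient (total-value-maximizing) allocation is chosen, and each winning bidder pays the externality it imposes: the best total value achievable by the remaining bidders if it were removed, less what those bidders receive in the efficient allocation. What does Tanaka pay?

Efficient allocation: Okafor→Lot D ($156), Farahani→Lot F ($174), Tanaka→Lot G ($167), Novak→Lot A ($143), Rivera→Lot B ($145); total welfare W = $785.
Tanaka receives Lot G at value $167, so the others get W − 167 = $618.
Without Tanaka: best allocation of the remaining 4 bidders over all 5 lots is Okafor→Lot A ($180), Farahani→Lot F ($174), Novak→Lot G ($176), Rivera→Lot B ($145), total $675.
VCG payment = (others' best without Tanaka) − (others' welfare with Tanaka) = 675 − 618 = $57.

Tanaka pays $57.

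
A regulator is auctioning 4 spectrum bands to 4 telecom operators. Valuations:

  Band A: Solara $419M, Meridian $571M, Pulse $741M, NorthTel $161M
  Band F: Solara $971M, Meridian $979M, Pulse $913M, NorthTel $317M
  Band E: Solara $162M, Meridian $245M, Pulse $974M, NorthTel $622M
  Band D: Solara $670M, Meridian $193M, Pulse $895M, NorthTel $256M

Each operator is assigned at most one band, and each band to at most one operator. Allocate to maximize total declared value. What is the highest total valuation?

This is the linear assignment problem.
Optimal: Solara→Band F ($971M), Meridian→Band A ($571M), Pulse→Band D ($895M), NorthTel→Band E ($622M) — total 971+571+895+622 = $3059M.
Max-entry greedy (repeatedly take the single best remaining cell) gives $2784M, worse by 275.
Next-best assignment: Solara→Band D, Meridian→Band F, Pulse→Band A, NorthTel→Band E = $3012M.
No other one-to-one assignment exceeds $3059M.

Max total: $3059M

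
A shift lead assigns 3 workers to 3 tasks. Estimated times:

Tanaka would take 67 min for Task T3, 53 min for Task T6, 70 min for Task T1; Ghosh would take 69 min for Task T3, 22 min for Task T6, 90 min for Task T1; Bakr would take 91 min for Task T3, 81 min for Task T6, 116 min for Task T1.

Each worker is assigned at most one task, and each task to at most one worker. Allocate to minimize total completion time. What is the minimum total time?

This is a one-to-one assignment (minimum-cost bipartite matching).
Optimal: Tanaka→Task T1 (70 min), Ghosh→Task T6 (22 min), Bakr→Task T3 (91 min) — total 70+22+91 = 183 min.
Min-entry greedy (repeatedly take the single cheapest remaining cell) gives 205 min, worse by 22.
Next-best assignment: Tanaka→Task T3, Ghosh→Task T6, Bakr→Task T1 = 205 min.
Swapping Ghosh↔Bakr (Ghosh→Task T3 69 min, Bakr→Task T6 81 min) adds 37.
Every other assignment is strictly worse.

Minimum total: 183 min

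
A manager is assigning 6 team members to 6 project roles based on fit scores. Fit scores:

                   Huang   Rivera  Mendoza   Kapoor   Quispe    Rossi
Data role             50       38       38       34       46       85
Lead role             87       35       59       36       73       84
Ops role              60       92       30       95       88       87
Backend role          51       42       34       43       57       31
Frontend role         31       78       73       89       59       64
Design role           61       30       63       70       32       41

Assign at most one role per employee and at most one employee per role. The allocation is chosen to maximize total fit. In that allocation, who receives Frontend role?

Optimal: Huang→Lead role (87 pts), Rivera→Ops role (92 pts), Mendoza→Design role (63 pts), Kapoor→Frontend role (89 pts), Quispe→Backend role (57 pts), Rossi→Data role (85 pts) — total 87+92+63+89+57+85 = 473 pts.
Next-best assignment: Huang→Lead role, Rivera→Frontend role, Mendoza→Design role, Kapoor→Ops role, Quispe→Backend role, Rossi→Data role = 465 pts.
Swapping Kapoor↔Huang (Kapoor→Lead role 36 pts, Huang→Frontend role 31 pts) loses 109.
Kapoor's own top role is Ops role (95 pts), but forcing Kapoor→Ops role and reassigning the rest optimally gives only 465 pts — worse by 8.

Kapoor receives Frontend role.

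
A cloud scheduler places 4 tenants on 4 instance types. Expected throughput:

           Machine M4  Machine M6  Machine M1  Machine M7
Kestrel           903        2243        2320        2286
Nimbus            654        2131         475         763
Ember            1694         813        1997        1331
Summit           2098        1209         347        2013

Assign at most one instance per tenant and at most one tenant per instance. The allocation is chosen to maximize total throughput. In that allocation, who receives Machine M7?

This is the linear assignment problem.
Optimal: Kestrel→Machine M7 (2286 ops/s), Nimbus→Machine M6 (2131 ops/s), Ember→Machine M1 (1997 ops/s), Summit→Machine M4 (2098 ops/s) — total 2286+2131+1997+2098 = 8512 ops/s.
Max-entry greedy (repeatedly take the single best remaining cell) gives 7880 ops/s, worse by 632.
Kestrel's own top instance is Machine M1 (2320 ops/s), but forcing Kestrel→Machine M1 and reassigning the rest optimally gives only 8158 ops/s — worse by 354.

Kestrel receives Machine M7.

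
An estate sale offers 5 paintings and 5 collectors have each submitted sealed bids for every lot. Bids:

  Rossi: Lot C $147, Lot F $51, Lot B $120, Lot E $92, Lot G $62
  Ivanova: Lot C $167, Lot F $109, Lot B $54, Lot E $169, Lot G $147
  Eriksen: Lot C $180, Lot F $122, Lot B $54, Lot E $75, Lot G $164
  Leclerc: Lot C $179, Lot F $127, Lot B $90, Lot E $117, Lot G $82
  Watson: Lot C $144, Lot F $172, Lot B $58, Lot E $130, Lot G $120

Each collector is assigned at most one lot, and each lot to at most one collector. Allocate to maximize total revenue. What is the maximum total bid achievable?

Optimal: Rossi→Lot B ($120), Ivanova→Lot E ($169), Eriksen→Lot G ($164), Leclerc→Lot C ($179), Watson→Lot F ($172) — total 120+169+164+179+172 = $804.
No other one-to-one assignment exceeds $804.

Max total: $804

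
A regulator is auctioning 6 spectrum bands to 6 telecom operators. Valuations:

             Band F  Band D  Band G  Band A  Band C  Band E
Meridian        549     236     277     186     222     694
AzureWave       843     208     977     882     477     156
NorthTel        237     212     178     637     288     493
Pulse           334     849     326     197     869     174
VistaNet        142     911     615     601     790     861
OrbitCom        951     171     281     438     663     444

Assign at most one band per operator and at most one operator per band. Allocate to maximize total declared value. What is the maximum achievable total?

Maximum total: $5039M

Optimal: Meridian→Band E ($694M), AzureWave→Band G ($977M), NorthTel→Band A ($637M), Pulse→Band C ($869M), VistaNet→Band D ($911M), OrbitCom→Band F ($951M) — total 694+977+637+869+911+951 = $5039M.
Swapping Meridian↔VistaNet (Meridian→Band D $236M, VistaNet→Band E $861M) loses 508.
No other one-to-one assignment exceeds $5039M.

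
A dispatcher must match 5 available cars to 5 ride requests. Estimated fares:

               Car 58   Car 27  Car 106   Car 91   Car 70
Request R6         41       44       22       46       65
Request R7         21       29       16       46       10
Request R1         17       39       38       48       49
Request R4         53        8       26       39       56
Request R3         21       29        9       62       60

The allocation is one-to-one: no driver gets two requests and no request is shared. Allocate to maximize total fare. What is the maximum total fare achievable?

Max total: $247

This is a one-to-one assignment (maximum-weight bipartite matching).
Optimal: Car 58→Request R4 ($53), Car 27→Request R7 ($29), Car 106→Request R1 ($38), Car 91→Request R3 ($62), Car 70→Request R6 ($65) — total 53+29+38+62+65 = $247.
Max-entry greedy (repeatedly take the single best remaining cell) gives $235, worse by 12.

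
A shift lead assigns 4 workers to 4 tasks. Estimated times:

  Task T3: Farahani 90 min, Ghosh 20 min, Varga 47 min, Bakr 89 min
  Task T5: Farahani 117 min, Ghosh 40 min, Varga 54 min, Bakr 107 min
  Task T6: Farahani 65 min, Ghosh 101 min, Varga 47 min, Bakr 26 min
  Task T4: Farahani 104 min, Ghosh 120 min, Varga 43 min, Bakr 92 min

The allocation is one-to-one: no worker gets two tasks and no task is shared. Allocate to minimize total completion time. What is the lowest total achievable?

Optimal: Farahani→Task T3 (90 min), Ghosh→Task T5 (40 min), Varga→Task T4 (43 min), Bakr→Task T6 (26 min) — total 90+40+43+26 = 199 min.
Column-greedy (each task in turn goes to its cheapest remaining worker) gives 204 min, worse by 5.
Next-best assignment: Farahani→Task T4, Ghosh→Task T3, Varga→Task T5, Bakr→Task T6 = 204 min.

Min total: 199 min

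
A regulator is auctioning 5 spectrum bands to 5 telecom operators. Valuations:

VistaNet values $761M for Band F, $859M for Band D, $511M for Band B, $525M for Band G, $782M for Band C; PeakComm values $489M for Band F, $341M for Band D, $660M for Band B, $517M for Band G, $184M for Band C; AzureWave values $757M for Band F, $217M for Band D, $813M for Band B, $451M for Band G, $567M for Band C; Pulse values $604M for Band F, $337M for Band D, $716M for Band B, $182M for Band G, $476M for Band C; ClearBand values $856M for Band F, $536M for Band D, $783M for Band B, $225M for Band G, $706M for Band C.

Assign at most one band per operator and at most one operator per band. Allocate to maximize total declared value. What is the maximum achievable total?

Max total: $3555M

Optimal: VistaNet→Band D ($859M), PeakComm→Band G ($517M), AzureWave→Band F ($757M), Pulse→Band B ($716M), ClearBand→Band C ($706M) — total 859+517+757+716+706 = $3555M.
Column-greedy (each band in turn goes to its best remaining operator) gives $3521M, worse by 34.
Swapping Pulse↔ClearBand (Pulse→Band C $476M, ClearBand→Band B $783M) loses 163.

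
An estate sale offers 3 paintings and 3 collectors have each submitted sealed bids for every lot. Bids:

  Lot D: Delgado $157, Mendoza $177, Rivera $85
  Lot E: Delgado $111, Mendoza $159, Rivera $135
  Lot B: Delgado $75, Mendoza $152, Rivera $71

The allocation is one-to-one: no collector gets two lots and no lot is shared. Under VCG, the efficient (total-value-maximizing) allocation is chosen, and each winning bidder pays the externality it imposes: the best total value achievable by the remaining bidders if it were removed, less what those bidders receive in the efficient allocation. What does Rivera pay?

Efficient allocation: Delgado→Lot D ($157), Mendoza→Lot B ($152), Rivera→Lot E ($135); total welfare W = $444.
Rivera receives Lot E at value $135, so the others get W − 135 = $309.
Without Rivera: best allocation of the remaining 2 bidders over all 3 lots is Delgado→Lot D ($157), Mendoza→Lot E ($159), total $316.
VCG payment = (others' best without Rivera) − (others' welfare with Rivera) = 316 − 309 = $7.

Rivera pays $7.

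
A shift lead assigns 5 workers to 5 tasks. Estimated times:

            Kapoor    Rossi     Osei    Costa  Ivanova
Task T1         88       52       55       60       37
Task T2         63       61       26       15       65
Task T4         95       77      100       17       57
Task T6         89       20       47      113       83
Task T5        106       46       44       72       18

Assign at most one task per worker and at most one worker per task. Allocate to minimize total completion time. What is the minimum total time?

Minimum total: 169 min

This is the linear assignment problem.
Optimal: Kapoor→Task T1 (88 min), Rossi→Task T6 (20 min), Osei→Task T2 (26 min), Costa→Task T4 (17 min), Ivanova→Task T5 (18 min) — total 88+20+26+17+18 = 169 min.
Row-greedy (each worker in turn takes its cheapest remaining task) gives 181 min, worse by 12.
Checked against all permutations: 169 min is optimal.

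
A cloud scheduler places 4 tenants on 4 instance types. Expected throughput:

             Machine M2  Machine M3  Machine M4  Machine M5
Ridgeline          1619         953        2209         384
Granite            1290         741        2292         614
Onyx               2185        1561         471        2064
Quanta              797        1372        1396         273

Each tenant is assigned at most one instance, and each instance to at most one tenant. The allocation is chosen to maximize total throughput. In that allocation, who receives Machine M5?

Optimal: Ridgeline→Machine M2 (1619 ops/s), Granite→Machine M4 (2292 ops/s), Onyx→Machine M5 (2064 ops/s), Quanta→Machine M3 (1372 ops/s) — total 1619+2292+2064+1372 = 7347 ops/s.
Max-entry greedy (repeatedly take the single best remaining cell) gives 6233 ops/s, worse by 1114.
Checked against all permutations: 7347 ops/s is optimal.
Onyx's own top instance is Machine M2 (2185 ops/s), but forcing Onyx→Machine M2 and reassigning the rest optimally gives only 6380 ops/s — worse by 967.

Onyx receives Machine M5.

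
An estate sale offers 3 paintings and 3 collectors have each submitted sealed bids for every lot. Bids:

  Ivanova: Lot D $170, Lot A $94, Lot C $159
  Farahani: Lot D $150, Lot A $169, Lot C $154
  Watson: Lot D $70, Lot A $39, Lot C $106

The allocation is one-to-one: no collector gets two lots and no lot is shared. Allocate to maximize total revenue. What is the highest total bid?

Treat this as an assignment problem: match each collector to one lot.
Optimal: Ivanova→Lot D ($170), Farahani→Lot A ($169), Watson→Lot C ($106) — total 170+169+106 = $445.

Maximum total: $445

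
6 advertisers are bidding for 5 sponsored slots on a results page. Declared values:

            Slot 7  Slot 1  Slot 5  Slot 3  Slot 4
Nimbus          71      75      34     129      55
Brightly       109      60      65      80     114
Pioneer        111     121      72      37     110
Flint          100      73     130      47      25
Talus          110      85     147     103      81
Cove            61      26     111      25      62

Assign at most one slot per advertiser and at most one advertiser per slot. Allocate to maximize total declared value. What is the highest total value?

Maximum total: $611

Optimal: Flint→Slot 7 ($100), Pioneer→Slot 1 ($121), Talus→Slot 5 ($147), Nimbus→Slot 3 ($129), Brightly→Slot 4 ($114) — total 100+121+147+129+114 = $611.
Column-greedy (each slot in turn goes to its best remaining advertiser) gives $569, worse by 42.
Every other assignment is strictly worse.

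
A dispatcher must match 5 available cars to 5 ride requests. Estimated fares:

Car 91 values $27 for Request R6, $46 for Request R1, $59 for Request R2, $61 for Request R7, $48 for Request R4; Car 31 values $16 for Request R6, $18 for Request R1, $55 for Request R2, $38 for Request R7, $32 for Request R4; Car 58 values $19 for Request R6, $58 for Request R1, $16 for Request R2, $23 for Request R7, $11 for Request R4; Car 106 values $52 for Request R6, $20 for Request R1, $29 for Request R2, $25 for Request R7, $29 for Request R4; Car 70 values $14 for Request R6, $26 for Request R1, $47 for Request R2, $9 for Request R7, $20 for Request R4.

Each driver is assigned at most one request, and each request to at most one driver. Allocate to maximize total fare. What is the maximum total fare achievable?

Optimal: Car 91→Request R7 ($61), Car 31→Request R4 ($32), Car 58→Request R1 ($58), Car 106→Request R6 ($52), Car 70→Request R2 ($47) — total 61+32+58+52+47 = $250.
Row-greedy (each driver in turn takes its best remaining request) gives $246, worse by 4.

Maximum total: $250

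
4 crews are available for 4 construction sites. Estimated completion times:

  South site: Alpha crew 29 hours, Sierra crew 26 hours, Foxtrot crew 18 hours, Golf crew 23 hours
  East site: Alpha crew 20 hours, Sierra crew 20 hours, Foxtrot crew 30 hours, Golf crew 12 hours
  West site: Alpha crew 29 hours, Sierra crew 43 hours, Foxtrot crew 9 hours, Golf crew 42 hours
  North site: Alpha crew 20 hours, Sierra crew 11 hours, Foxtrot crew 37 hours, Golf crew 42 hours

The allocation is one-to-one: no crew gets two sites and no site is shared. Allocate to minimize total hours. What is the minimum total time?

Optimal: Alpha crew→South site (29 hours), Sierra crew→North site (11 hours), Foxtrot crew→West site (9 hours), Golf crew→East site (12 hours) — total 29+11+9+12 = 61 hours.
Row-greedy (each crew in turn takes its cheapest remaining site) gives 63 hours, worse by 2.
Next-best assignment: Alpha crew→East site, Sierra crew→North site, Foxtrot crew→West site, Golf crew→South site = 63 hours.

Min total: 61 hours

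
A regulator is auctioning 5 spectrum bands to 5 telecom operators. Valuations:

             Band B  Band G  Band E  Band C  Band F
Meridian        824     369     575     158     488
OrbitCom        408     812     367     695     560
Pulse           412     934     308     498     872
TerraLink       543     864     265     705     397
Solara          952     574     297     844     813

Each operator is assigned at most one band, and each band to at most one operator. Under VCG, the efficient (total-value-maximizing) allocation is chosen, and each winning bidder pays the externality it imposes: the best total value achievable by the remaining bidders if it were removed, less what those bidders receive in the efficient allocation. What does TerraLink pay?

TerraLink pays $258M.

Efficient allocation: Meridian→Band E ($575M), OrbitCom→Band C ($695M), Pulse→Band F ($872M), TerraLink→Band G ($864M), Solara→Band B ($952M); total welfare W = $3958M.
TerraLink receives Band G at value $864M, so the others get W − 864 = $3094M.
Without TerraLink: best allocation of the remaining 4 bidders over all 5 bands is Meridian→Band B ($824M), OrbitCom→Band G ($812M), Pulse→Band F ($872M), Solara→Band C ($844M), total $3352M.
VCG payment = (others' best without TerraLink) − (others' welfare with TerraLink) = 3352 − 3094 = $258M.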